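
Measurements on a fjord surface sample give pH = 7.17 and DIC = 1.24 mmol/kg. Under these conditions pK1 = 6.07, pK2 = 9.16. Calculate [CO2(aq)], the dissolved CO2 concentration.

[CO2*] = 0.0904 mmol/kg

α₀ = 1 / (1 + K1/[H⁺] + K1K2/[H⁺]²) = 1 / (1 + 10^+1.10 + 10^-0.89)
   = 1 / (1 + 12.589 + 0.12882) = 1/13.718 = 0.07290
[CO2*] = α₀ × DIC = 0.07290 × 1.24 = 0.0904 mmol/kg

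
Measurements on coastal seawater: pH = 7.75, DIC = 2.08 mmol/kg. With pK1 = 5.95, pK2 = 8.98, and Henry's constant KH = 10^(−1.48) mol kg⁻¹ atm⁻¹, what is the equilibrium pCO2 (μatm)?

α₀ = 1 / (1 + K1/[H⁺] + K1K2/[H⁺]²) = 1 / (1 + 10^+1.80 + 10^+0.57)
   = 1 / (1 + 63.096 + 3.7154) = 1/67.811 = 0.01475
[CO2*] = α₀ × DIC = 0.01475 × 2.08 = 0.03067 mmol/kg
pCO2 = [CO2*]/KH = 3.067×10^-5 / 3.311×10^-2 = 926 μatm

pCO2 = 926 μatm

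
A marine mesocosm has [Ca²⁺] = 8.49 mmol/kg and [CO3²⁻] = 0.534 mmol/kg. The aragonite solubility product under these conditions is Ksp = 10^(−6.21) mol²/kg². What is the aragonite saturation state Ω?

Ω = 7.35

Ksp = 10^(−6.21) = 6.166×10^-7
Ω = [Ca²⁺][CO3²⁻]/Ksp = (8.49×10^-3)(0.534×10^-3) / 6.166×10^-7 = 7.35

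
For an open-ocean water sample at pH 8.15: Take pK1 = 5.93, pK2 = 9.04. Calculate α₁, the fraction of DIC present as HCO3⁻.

α₁ = 0.881

α₁ = 1 / (1 + [H⁺]/K1 + K2/[H⁺]) = 1 / (1 + 10^-2.22 + 10^-0.89)
   = 1 / (1 + 0.0060256 + 0.12882) = 1/1.1349 = 0.8812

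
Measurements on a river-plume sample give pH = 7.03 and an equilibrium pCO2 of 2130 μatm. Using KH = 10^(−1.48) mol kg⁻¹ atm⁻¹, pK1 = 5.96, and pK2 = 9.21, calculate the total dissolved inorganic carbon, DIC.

[CO2*] = KH · pCO2 = 10^(−1.48) × 2130×10^-6 = 7.053×10^-5 mol/kg
α₀ = 1/(1 + K1/[H⁺] + K1K2/[H⁺]²) = 1/(1 + 10^+1.07 + 10^-1.11) = 0.07796
DIC = [CO2*]/α₀ = 7.053×10^-5 / 0.07796 = 0.905 mmol/kg

DIC = 0.905 mmol/kg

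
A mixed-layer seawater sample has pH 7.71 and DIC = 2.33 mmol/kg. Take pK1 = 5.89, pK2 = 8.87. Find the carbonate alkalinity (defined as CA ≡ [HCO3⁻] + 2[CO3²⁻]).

CA = 2.45 mmol/kg

CA = [HCO3⁻] + 2[CO3²⁻] = (α₁ + 2α₂)·DIC
At pH 7.71: [H⁺]/K1 = 10^-1.82 = 0.015136, K2/[H⁺] = 10^-1.16 = 0.069183
α₁ = 1/(1 + 0.015136 + 0.069183) = 1/1.0843 = 0.9222; α₂ = α₁·K2/[H⁺] = 0.06380
α₁ + 2α₂ = 1.0498
CA = 1.0498 × 2.33 = 2.45 mmol/kg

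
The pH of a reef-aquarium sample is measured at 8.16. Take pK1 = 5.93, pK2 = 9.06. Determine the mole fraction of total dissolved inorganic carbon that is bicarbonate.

α₁ = 1 / (1 + [H⁺]/K1 + K2/[H⁺]) = 1 / (1 + 10^-2.23 + 10^-0.90)
   = 1 / (1 + 0.0058884 + 0.12589) = 1/1.1318 = 0.8836

α₁ = 0.884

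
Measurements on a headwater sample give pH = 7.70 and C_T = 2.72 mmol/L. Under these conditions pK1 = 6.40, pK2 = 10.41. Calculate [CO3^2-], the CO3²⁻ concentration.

[CO3²⁻] = 5.04 μmol/L

α₂ = 1 / (1 + [H⁺]/K2 + [H⁺]²/(K1K2)) = 1 / (1 + 10^+2.71 + 10^+1.41)
   = 1 / (1 + 512.86 + 25.704) = 1/539.57 = 0.001853
[CO3²⁻] = α₂ × DIC = 0.001853 × 2.72 = 0.00504 mmol/L = 5.04 μmol/L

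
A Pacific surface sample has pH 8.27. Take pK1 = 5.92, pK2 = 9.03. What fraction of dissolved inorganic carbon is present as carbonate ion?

α₂ = 1 / (1 + [H⁺]/K2 + [H⁺]²/(K1K2)) = 1 / (1 + 10^+0.76 + 10^-1.59)
   = 1 / (1 + 5.7544 + 0.025704) = 1/6.7801 = 0.1475

α₂ = 0.147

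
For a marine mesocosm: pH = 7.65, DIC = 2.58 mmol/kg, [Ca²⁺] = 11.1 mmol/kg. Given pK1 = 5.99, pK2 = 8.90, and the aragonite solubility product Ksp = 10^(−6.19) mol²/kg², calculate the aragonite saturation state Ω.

α₂ = 1 / (1 + [H⁺]/K2 + [H⁺]²/(K1K2)) = 1 / (1 + 10^+1.25 + 10^-0.41)
   = 1 / (1 + 17.783 + 0.38905) = 1/19.172 = 0.05216
[CO3²⁻] = α₂ × DIC = 0.05216 × 2.58 = 0.1346 mmol/kg
Ksp = 10^(−6.19) = 6.457×10^-7
Ω = [Ca²⁺][CO3²⁻]/Ksp = (11.1×10^-3)(1.346×10^-4) / 6.457×10^-7 = 2.31

Ω = 2.31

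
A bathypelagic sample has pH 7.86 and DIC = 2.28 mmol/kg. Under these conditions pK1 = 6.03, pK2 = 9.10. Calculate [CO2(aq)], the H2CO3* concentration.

α₀ = 1 / (1 + K1/[H⁺] + K1K2/[H⁺]²) = 1 / (1 + 10^+1.83 + 10^+0.59)
   = 1 / (1 + 67.608 + 3.8905) = 1/72.499 = 0.01379
[CO2*] = α₀ × DIC = 0.01379 × 2.28 = 0.0314 mmol/kg

[CO2*] = 0.0314 mmol/kg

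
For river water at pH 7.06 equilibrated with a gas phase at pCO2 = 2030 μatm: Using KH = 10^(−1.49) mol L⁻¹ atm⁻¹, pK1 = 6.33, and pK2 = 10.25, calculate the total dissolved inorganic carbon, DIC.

DIC = 0.419 mmol/L

[CO2*] = KH · pCO2 = 10^(−1.49) × 2030×10^-6 = 6.569×10^-5 mol/L
α₀ = 1/(1 + K1/[H⁺] + K1K2/[H⁺]²) = 1/(1 + 10^+0.73 + 10^-2.46) = 0.1569
DIC = [CO2*]/α₀ = 6.569×10^-5 / 0.1569 = 0.419 mmol/L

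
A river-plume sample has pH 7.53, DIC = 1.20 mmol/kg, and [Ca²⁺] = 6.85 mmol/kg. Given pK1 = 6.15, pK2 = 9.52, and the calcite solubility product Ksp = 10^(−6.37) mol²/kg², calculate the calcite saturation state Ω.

α₂ = 1 / (1 + [H⁺]/K2 + [H⁺]²/(K1K2)) = 1 / (1 + 10^+1.99 + 10^+0.61)
   = 1 / (1 + 97.724 + 4.0738) = 1/102.80 = 0.009728
[CO3²⁻] = α₂ × DIC = 0.009728 × 1.20 = 0.01167 mmol/kg = 11.67 μmol/kg
Ksp = 10^(−6.37) = 4.266×10^-7
Ω = [Ca²⁺][CO3²⁻]/Ksp = (6.85×10^-3)(1.167×10^-5) / 4.266×10^-7 = 0.187

Ω = 0.187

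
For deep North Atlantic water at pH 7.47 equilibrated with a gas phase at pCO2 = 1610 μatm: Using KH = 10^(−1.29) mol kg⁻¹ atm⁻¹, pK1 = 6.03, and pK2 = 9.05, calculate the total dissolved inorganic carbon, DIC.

DIC = 2.42 mmol/kg

[CO2*] = KH · pCO2 = 10^(−1.29) × 1610×10^-6 = 8.257×10^-5 mol/kg
α₀ = 1/(1 + K1/[H⁺] + K1K2/[H⁺]²) = 1/(1 + 10^+1.44 + 10^-0.14) = 0.03417
DIC = [CO2*]/α₀ = 8.257×10^-5 / 0.03417 = 2.42 mmol/kg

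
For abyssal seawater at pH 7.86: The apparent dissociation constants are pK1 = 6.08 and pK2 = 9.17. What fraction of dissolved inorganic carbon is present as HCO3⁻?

α₁ = 0.938

α₁ = 1 / (1 + [H⁺]/K1 + K2/[H⁺]) = 1 / (1 + 10^-1.78 + 10^-1.31)
   = 1 / (1 + 0.016596 + 0.048978) = 1/1.0656 = 0.9385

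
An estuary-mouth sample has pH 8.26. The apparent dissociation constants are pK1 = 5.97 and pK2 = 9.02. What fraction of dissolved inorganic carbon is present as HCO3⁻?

α₁ = 0.848

α₁ = 1 / (1 + [H⁺]/K1 + K2/[H⁺]) = 1 / (1 + 10^-2.29 + 10^-0.76)
   = 1 / (1 + 0.0051286 + 0.17378) = 1/1.1789 = 0.8482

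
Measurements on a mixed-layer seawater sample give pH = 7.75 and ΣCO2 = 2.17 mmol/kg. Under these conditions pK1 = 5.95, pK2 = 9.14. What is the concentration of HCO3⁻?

α₁ = 1 / (1 + [H⁺]/K1 + K2/[H⁺]) = 1 / (1 + 10^-1.80 + 10^-1.39)
   = 1 / (1 + 0.015849 + 0.040738) = 1/1.0566 = 0.9464
[HCO3⁻] = α₁ × DIC = 0.9464 × 2.17 = 2.05 mmol/kg

[HCO3⁻] = 2.05 mmol/kg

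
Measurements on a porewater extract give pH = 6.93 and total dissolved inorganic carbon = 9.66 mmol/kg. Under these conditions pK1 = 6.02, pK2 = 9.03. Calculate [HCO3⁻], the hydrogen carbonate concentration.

[HCO3⁻] = 8.54 mmol/kg

α₁ = 1 / (1 + [H⁺]/K1 + K2/[H⁺]) = 1 / (1 + 10^-0.91 + 10^-2.10)
   = 1 / (1 + 0.12303 + 0.0079433) = 1/1.1310 = 0.8842
[HCO3⁻] = α₁ × DIC = 0.8842 × 9.66 = 8.54 mmol/kg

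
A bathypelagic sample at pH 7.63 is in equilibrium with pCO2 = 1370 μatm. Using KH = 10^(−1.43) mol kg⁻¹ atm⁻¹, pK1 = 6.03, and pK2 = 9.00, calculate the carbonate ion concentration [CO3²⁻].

[CO2*] = KH · pCO2 = 10^(−1.43) × 1370×10^-6 = 5.090×10^-5 mol/kg
α₀ = 1/(1 + K1/[H⁺] + K1K2/[H⁺]²) = 1/(1 + 10^+1.60 + 10^+0.23) = 0.02352
DIC = [CO2*]/α₀ = 5.090×10^-5 / 0.02352 = 2.164 mmol/kg
[CO3²⁻] = α₂·DIC; α₂ = 0.03995, so [CO3²⁻] = 0.03995 × 2.164 = 0.0864 mmol/kg

[CO3²⁻] = 0.0864 mmol/kg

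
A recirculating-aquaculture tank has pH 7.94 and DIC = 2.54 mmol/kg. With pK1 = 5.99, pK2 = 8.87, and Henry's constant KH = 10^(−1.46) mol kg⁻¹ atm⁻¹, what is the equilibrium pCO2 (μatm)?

pCO2 = 728 μatm

α₀ = 1 / (1 + K1/[H⁺] + K1K2/[H⁺]²) = 1 / (1 + 10^+1.95 + 10^+1.02)
   = 1 / (1 + 89.125 + 10.471) = 1/100.60 = 0.009941
[CO2*] = α₀ × DIC = 0.009941 × 2.54 = 0.02525 mmol/kg
pCO2 = [CO2*]/KH = 2.525×10^-5 / 3.467×10^-2 = 728 μatm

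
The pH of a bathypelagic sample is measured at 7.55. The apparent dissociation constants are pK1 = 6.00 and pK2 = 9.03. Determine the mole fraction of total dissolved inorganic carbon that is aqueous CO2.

α₀ = 0.0266

α₀ = 1 / (1 + K1/[H⁺] + K1K2/[H⁺]²) = 1 / (1 + 10^+1.55 + 10^+0.07)
   = 1 / (1 + 35.481 + 1.1749) = 1/37.656 = 0.02656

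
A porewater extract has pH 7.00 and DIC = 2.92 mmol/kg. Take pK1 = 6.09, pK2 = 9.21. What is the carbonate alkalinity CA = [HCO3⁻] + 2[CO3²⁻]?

CA = 2.62 mmol/kg

CA = [HCO3⁻] + 2[CO3²⁻] = (α₁ + 2α₂)·DIC
At pH 7.00: [H⁺]/K1 = 10^-0.91 = 0.12303, K2/[H⁺] = 10^-2.21 = 0.0061660
α₁ = 1/(1 + 0.12303 + 0.0061660) = 1/1.1292 = 0.8856; α₂ = α₁·K2/[H⁺] = 0.005460
α₁ + 2α₂ = 0.8965
CA = 0.8965 × 2.92 = 2.62 mmol/kg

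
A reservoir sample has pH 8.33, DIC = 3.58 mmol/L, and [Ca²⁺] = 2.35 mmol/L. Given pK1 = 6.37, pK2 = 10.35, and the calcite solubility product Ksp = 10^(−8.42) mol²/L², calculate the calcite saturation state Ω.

α₂ = 1 / (1 + [H⁺]/K2 + [H⁺]²/(K1K2)) = 1 / (1 + 10^+2.02 + 10^+0.06)
   = 1 / (1 + 104.71 + 1.1482) = 1/106.86 = 0.009358
[CO3²⁻] = α₂ × DIC = 0.009358 × 3.58 = 0.03350 mmol/L
Ksp = 10^(−8.42) = 3.802×10^-9
Ω = [Ca²⁺][CO3²⁻]/Ksp = (2.35×10^-3)(3.350×10^-5) / 3.802×10^-9 = 20.7

Ω = 20.7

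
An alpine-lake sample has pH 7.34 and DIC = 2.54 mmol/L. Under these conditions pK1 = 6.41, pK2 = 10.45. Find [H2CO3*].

[CO2*] = 0.267 mmol/L

α₀ = 1 / (1 + K1/[H⁺] + K1K2/[H⁺]²) = 1 / (1 + 10^+0.93 + 10^-2.18)
   = 1 / (1 + 8.5114 + 0.0066069) = 1/9.5180 = 0.1051
[CO2*] = α₀ × DIC = 0.1051 × 2.54 = 0.267 mmol/L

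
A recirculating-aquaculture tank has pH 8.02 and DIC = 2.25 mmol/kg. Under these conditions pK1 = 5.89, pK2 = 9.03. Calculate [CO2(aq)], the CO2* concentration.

α₀ = 1 / (1 + K1/[H⁺] + K1K2/[H⁺]²) = 1 / (1 + 10^+2.13 + 10^+1.12)
   = 1 / (1 + 134.90 + 13.183) = 1/149.08 = 0.006708
[CO2*] = α₀ × DIC = 0.006708 × 2.25 = 0.0151 mmol/kg = 15.1 μmol/kg

[CO2*] = 15.1 μmol/kg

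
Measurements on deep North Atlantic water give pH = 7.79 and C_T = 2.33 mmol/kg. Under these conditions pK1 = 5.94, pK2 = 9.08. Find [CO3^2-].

[CO3²⁻] = 0.112 mmol/kg

α₂ = 1 / (1 + [H⁺]/K2 + [H⁺]²/(K1K2)) = 1 / (1 + 10^+1.29 + 10^-0.56)
   = 1 / (1 + 19.498 + 0.27542) = 1/20.774 = 0.04814
[CO3²⁻] = α₂ × DIC = 0.04814 × 2.33 = 0.112 mmol/kg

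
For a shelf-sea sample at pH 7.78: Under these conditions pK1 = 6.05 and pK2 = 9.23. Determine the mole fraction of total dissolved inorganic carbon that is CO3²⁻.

α₂ = 0.0337

α₂ = 1 / (1 + [H⁺]/K2 + [H⁺]²/(K1K2)) = 1 / (1 + 10^+1.45 + 10^-0.28)
   = 1 / (1 + 28.184 + 0.52481) = 1/29.709 = 0.03366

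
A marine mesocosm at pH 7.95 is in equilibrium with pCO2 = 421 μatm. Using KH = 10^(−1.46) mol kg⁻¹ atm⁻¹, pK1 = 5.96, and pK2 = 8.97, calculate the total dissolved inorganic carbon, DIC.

[CO2*] = KH · pCO2 = 10^(−1.46) × 421×10^-6 = 1.460×10^-5 mol/kg
α₀ = 1/(1 + K1/[H⁺] + K1K2/[H⁺]²) = 1/(1 + 10^+1.99 + 10^+0.97) = 0.009254
DIC = [CO2*]/α₀ = 1.460×10^-5 / 0.009254 = 1.58 mmol/kg

DIC = 1.58 mmol/kg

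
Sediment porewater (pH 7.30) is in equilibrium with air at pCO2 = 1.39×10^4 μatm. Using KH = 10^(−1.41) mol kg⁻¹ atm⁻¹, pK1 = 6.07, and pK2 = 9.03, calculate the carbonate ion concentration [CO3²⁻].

[CO2*] = KH · pCO2 = 10^(−1.41) × 1.39×10^4×10^-6 = 5.408×10^-4 mol/kg
α₀ = 1/(1 + K1/[H⁺] + K1K2/[H⁺]²) = 1/(1 + 10^+1.23 + 10^-0.50) = 0.05465
DIC = [CO2*]/α₀ = 5.408×10^-4 / 0.05465 = 9.895 mmol/kg
[CO3²⁻] = α₂·DIC; α₂ = 0.01728, so [CO3²⁻] = 0.01728 × 9.895 = 0.171 mmol/kg

[CO3²⁻] = 0.171 mmol/kg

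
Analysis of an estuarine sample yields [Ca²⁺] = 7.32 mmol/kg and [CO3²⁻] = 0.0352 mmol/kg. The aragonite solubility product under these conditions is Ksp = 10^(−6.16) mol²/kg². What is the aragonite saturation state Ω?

Ω = 0.372

Ksp = 10^(−6.16) = 6.918×10^-7
Ω = [Ca²⁺][CO3²⁻]/Ksp = (7.32×10^-3)(0.0352×10^-3) / 6.918×10^-7 = 0.372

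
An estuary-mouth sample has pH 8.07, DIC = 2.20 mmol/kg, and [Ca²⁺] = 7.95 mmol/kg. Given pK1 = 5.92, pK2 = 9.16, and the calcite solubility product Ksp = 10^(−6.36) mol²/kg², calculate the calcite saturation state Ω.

Ω = 2.99

α₂ = 1 / (1 + [H⁺]/K2 + [H⁺]²/(K1K2)) = 1 / (1 + 10^+1.09 + 10^-1.06)
   = 1 / (1 + 12.303 + 0.087096) = 1/13.390 = 0.07468
[CO3²⁻] = α₂ × DIC = 0.07468 × 2.20 = 0.1643 mmol/kg
Ksp = 10^(−6.36) = 4.365×10^-7
Ω = [Ca²⁺][CO3²⁻]/Ksp = (7.95×10^-3)(1.643×10^-4) / 4.365×10^-7 = 2.99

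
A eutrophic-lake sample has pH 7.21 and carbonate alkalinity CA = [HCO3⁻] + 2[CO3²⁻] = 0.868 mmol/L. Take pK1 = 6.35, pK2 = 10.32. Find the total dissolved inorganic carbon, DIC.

DIC = 0.987 mmol/L

CA = [HCO3⁻] + 2[CO3²⁻] = (α₁ + 2α₂)·DIC
At pH 7.21: [H⁺]/K1 = 10^-0.86 = 0.13804, K2/[H⁺] = 10^-3.11 = 0.00077625
α₁ = 1/(1 + 0.13804 + 0.00077625) = 1/1.1388 = 0.8781; α₂ = α₁·K2/[H⁺] = 0.0006816
α₁ + 2α₂ = 0.8795
DIC = CA / (α₁ + 2α₂) = 0.868 / 0.8795 = 0.987 mmol/L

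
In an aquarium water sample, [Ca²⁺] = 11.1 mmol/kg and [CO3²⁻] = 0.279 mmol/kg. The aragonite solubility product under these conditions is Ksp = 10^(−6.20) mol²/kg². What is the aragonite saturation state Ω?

Ksp = 10^(−6.20) = 6.310×10^-7
Ω = [Ca²⁺][CO3²⁻]/Ksp = (11.1×10^-3)(0.279×10^-3) / 6.310×10^-7 = 4.91

Ω = 4.91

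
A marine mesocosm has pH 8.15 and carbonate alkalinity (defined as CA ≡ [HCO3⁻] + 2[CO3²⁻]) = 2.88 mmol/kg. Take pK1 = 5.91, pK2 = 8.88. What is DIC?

CA = [HCO3⁻] + 2[CO3²⁻] = (α₁ + 2α₂)·DIC
At pH 8.15: [H⁺]/K1 = 10^-2.24 = 0.0057544, K2/[H⁺] = 10^-0.73 = 0.18621
α₁ = 1/(1 + 0.0057544 + 0.18621) = 1/1.1920 = 0.8390; α₂ = α₁·K2/[H⁺] = 0.1562
α₁ + 2α₂ = 1.1514
DIC = CA / (α₁ + 2α₂) = 2.88 / 1.1514 = 2.50 mmol/kg

DIC = 2.50 mmol/kg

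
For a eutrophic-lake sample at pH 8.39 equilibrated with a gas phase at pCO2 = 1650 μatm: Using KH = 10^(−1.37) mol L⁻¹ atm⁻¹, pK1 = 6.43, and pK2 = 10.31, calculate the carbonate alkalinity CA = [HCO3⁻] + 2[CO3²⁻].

[CO2*] = KH · pCO2 = 10^(−1.37) × 1650×10^-6 = 7.039×10^-5 mol/L
α₀ = 1/(1 + K1/[H⁺] + K1K2/[H⁺]²) = 1/(1 + 10^+1.96 + 10^+0.04) = 0.01072
DIC = [CO2*]/α₀ = 7.039×10^-5 / 0.01072 = 6.567 mmol/L
CA = (α₁ + 2α₂)·DIC = (0.9775 + 2×0.01175) × 6.567 = 6.57 mmol/L

CA = 6.57 mmol/L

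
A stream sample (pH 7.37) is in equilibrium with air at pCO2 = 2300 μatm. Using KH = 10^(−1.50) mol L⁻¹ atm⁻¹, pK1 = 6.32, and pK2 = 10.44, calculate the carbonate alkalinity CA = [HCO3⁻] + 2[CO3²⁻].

CA = 0.817 mmol/L

[CO2*] = KH · pCO2 = 10^(−1.50) × 2300×10^-6 = 7.273×10^-5 mol/L
α₀ = 1/(1 + K1/[H⁺] + K1K2/[H⁺]²) = 1/(1 + 10^+1.05 + 10^-2.02) = 0.08177
DIC = [CO2*]/α₀ = 7.273×10^-5 / 0.08177 = 0.8895 mmol/L
CA = (α₁ + 2α₂)·DIC = (0.9175 + 2×0.0007809) × 0.8895 = 0.817 mmol/L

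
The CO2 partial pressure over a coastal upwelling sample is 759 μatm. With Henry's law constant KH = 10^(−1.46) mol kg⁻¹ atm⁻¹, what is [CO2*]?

[CO2*] = 26.3 μmol/kg

KH = 10^(−1.46) = 3.467×10^-2 mol kg⁻¹ atm⁻¹
[CO2*] = KH · pCO2 = 3.467×10^-2 × 759×10^-6 atm = 2.63×10^-5 mol/kg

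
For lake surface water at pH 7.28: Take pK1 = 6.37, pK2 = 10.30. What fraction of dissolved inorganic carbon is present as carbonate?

α₂ = 0.000850

α₂ = 1 / (1 + [H⁺]/K2 + [H⁺]²/(K1K2)) = 1 / (1 + 10^+3.02 + 10^+2.11)
   = 1 / (1 + 1047.1 + 128.82) = 1/1177.0 = 0.0008497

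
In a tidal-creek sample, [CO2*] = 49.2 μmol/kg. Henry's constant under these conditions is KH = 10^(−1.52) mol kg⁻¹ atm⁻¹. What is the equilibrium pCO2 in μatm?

KH = 10^(−1.52) = 3.020×10^-2 mol kg⁻¹ atm⁻¹
pCO2 = [CO2*]/KH = 49.2×10^-6 / 3.020×10^-2 = 1.63×10^-3 atm = 1630 μatm

pCO2 = 1630 μatm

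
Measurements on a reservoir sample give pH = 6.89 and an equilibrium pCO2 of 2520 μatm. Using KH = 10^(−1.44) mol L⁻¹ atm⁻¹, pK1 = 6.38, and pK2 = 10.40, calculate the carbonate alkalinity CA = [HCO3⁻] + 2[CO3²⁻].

CA = 0.296 mmol/L

[CO2*] = KH · pCO2 = 10^(−1.44) × 2520×10^-6 = 9.150×10^-5 mol/L
α₀ = 1/(1 + K1/[H⁺] + K1K2/[H⁺]²) = 1/(1 + 10^+0.51 + 10^-3.00) = 0.2360
DIC = [CO2*]/α₀ = 9.150×10^-5 / 0.2360 = 0.3877 mmol/L
CA = (α₁ + 2α₂)·DIC = (0.7637 + 2×0.0002360) × 0.3877 = 0.296 mmol/L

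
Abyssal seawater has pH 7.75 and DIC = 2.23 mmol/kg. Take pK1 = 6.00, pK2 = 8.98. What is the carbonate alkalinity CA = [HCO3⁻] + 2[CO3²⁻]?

CA = [HCO3⁻] + 2[CO3²⁻] = (α₁ + 2α₂)·DIC
At pH 7.75: [H⁺]/K1 = 10^-1.75 = 0.017783, K2/[H⁺] = 10^-1.23 = 0.058884
α₁ = 1/(1 + 0.017783 + 0.058884) = 1/1.0767 = 0.9288; α₂ = α₁·K2/[H⁺] = 0.05469
α₁ + 2α₂ = 1.0382
CA = 1.0382 × 2.23 = 2.32 mmol/kg

CA = 2.32 mmol/kg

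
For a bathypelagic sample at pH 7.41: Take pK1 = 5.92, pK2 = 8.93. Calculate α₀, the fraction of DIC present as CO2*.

α₀ = 1 / (1 + K1/[H⁺] + K1K2/[H⁺]²) = 1 / (1 + 10^+1.49 + 10^-0.03)
   = 1 / (1 + 30.903 + 0.93325) = 1/32.836 = 0.03045

α₀ = 0.0305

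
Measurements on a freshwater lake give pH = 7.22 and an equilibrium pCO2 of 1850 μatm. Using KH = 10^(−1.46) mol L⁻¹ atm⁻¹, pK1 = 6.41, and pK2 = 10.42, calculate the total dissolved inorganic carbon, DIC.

[CO2*] = KH · pCO2 = 10^(−1.46) × 1850×10^-6 = 6.415×10^-5 mol/L
α₀ = 1/(1 + K1/[H⁺] + K1K2/[H⁺]²) = 1/(1 + 10^+0.81 + 10^-2.39) = 0.1340
DIC = [CO2*]/α₀ = 6.415×10^-5 / 0.1340 = 0.479 mmol/L

DIC = 0.479 mmol/L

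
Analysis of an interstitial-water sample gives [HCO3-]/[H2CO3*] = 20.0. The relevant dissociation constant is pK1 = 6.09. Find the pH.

pH = 7.39

From K1 = [H⁺][HCO3-]/[H2CO3*]:  pH = pK1 + log₁₀([HCO3-]/[H2CO3*])
log₁₀(20.0) = +1.301
pH = 6.09 + (+1.301) = 7.39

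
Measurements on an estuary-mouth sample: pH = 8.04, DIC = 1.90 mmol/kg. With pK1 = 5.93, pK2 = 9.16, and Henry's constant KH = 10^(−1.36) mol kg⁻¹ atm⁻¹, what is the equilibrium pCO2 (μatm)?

pCO2 = 312 μatm

α₀ = 1 / (1 + K1/[H⁺] + K1K2/[H⁺]²) = 1 / (1 + 10^+2.11 + 10^+0.99)
   = 1 / (1 + 128.82 + 9.7724) = 1/139.60 = 0.007163
[CO2*] = α₀ × DIC = 0.007163 × 1.90 = 0.01361 mmol/kg = 13.61 μmol/kg
pCO2 = [CO2*]/KH = 1.361×10^-5 / 4.365×10^-2 = 312 μatm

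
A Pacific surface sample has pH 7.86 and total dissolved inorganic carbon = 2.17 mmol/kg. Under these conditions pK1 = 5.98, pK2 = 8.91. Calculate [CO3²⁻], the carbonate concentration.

[CO3²⁻] = 0.175 mmol/kg

α₂ = 1 / (1 + [H⁺]/K2 + [H⁺]²/(K1K2)) = 1 / (1 + 10^+1.05 + 10^-0.83)
   = 1 / (1 + 11.220 + 0.14791) = 1/12.368 = 0.08085
[CO3²⁻] = α₂ × DIC = 0.08085 × 2.17 = 0.175 mmol/kg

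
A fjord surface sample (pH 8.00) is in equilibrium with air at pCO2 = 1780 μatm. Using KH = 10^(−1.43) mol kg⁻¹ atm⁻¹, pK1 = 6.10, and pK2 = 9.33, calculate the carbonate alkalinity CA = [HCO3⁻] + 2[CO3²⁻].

[CO2*] = KH · pCO2 = 10^(−1.43) × 1780×10^-6 = 6.613×10^-5 mol/kg
α₀ = 1/(1 + K1/[H⁺] + K1K2/[H⁺]²) = 1/(1 + 10^+1.90 + 10^+0.57) = 0.01188
DIC = [CO2*]/α₀ = 6.613×10^-5 / 0.01188 = 5.565 mmol/kg
CA = (α₁ + 2α₂)·DIC = (0.9440 + 2×0.04415) × 5.565 = 5.74 mmol/kg

CA = 5.74 mmol/kg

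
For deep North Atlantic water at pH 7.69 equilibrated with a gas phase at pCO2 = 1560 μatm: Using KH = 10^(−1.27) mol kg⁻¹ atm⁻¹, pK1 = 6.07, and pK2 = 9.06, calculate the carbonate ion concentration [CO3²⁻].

[CO2*] = KH · pCO2 = 10^(−1.27) × 1560×10^-6 = 8.378×10^-5 mol/kg
α₀ = 1/(1 + K1/[H⁺] + K1K2/[H⁺]²) = 1/(1 + 10^+1.62 + 10^+0.25) = 0.02249
DIC = [CO2*]/α₀ = 8.378×10^-5 / 0.02249 = 3.725 mmol/kg
[CO3²⁻] = α₂·DIC; α₂ = 0.03999, so [CO3²⁻] = 0.03999 × 3.725 = 0.149 mmol/kg

[CO3²⁻] = 0.149 mmol/kg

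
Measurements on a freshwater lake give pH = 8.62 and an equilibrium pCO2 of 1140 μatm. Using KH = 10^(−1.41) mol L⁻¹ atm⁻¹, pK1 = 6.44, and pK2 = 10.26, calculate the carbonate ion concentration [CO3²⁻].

[CO3²⁻] = 0.154 mmol/L

[CO2*] = KH · pCO2 = 10^(−1.41) × 1140×10^-6 = 4.435×10^-5 mol/L
α₀ = 1/(1 + K1/[H⁺] + K1K2/[H⁺]²) = 1/(1 + 10^+2.18 + 10^+0.54) = 0.006418
DIC = [CO2*]/α₀ = 4.435×10^-5 / 0.006418 = 6.911 mmol/L
[CO3²⁻] = α₂·DIC; α₂ = 0.02225, so [CO3²⁻] = 0.02225 × 6.911 = 0.154 mmol/L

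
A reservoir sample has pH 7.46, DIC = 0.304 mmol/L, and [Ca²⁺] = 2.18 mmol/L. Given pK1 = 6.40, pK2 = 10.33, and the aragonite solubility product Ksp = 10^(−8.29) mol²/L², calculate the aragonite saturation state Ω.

α₂ = 1 / (1 + [H⁺]/K2 + [H⁺]²/(K1K2)) = 1 / (1 + 10^+2.87 + 10^+1.81)
   = 1 / (1 + 741.31 + 64.565) = 1/806.88 = 0.001239
[CO3²⁻] = α₂ × DIC = 0.001239 × 0.304 = 0.0003768 mmol/L = 0.3768 μmol/L
Ksp = 10^(−8.29) = 5.129×10^-9
Ω = [Ca²⁺][CO3²⁻]/Ksp = (2.18×10^-3)(3.768×10^-7) / 5.129×10^-9 = 0.160

Ω = 0.160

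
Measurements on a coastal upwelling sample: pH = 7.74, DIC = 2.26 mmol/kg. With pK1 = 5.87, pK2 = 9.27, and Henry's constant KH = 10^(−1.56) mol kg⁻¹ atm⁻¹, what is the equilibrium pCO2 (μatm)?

pCO2 = 1060 μatm

α₀ = 1 / (1 + K1/[H⁺] + K1K2/[H⁺]²) = 1 / (1 + 10^+1.87 + 10^+0.34)
   = 1 / (1 + 74.131 + 2.1878) = 1/77.319 = 0.01293
[CO2*] = α₀ × DIC = 0.01293 × 2.26 = 0.02923 mmol/kg
pCO2 = [CO2*]/KH = 2.923×10^-5 / 2.754×10^-2 = 1060 μatm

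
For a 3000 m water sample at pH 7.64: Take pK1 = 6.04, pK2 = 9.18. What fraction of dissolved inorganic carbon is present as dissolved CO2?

α₀ = 1 / (1 + K1/[H⁺] + K1K2/[H⁺]²) = 1 / (1 + 10^+1.60 + 10^+0.06)
   = 1 / (1 + 39.811 + 1.1482) = 1/41.959 = 0.02383

α₀ = 0.0238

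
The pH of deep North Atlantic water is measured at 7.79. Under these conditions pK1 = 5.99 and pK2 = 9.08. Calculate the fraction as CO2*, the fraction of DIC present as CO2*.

α₀ = 1 / (1 + K1/[H⁺] + K1K2/[H⁺]²) = 1 / (1 + 10^+1.80 + 10^+0.51)
   = 1 / (1 + 63.096 + 3.2359) = 1/67.332 = 0.01485

α₀ = 0.0149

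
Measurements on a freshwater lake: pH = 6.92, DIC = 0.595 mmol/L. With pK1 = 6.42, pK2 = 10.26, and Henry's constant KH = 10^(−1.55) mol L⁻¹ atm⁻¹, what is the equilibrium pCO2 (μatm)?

α₀ = 1 / (1 + K1/[H⁺] + K1K2/[H⁺]²) = 1 / (1 + 10^+0.50 + 10^-2.84)
   = 1 / (1 + 3.1623 + 0.0014454) = 1/4.1637 = 0.2402
[CO2*] = α₀ × DIC = 0.2402 × 0.595 = 0.1429 mmol/L
pCO2 = [CO2*]/KH = 1.429×10^-4 / 2.818×10^-2 = 5070 μatm

pCO2 = 5070 μatm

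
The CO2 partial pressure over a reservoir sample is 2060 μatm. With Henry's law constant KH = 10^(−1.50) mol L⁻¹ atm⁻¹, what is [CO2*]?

[CO2*] = 65.1 μmol/L

KH = 10^(−1.50) = 3.162×10^-2 mol L⁻¹ atm⁻¹
[CO2*] = KH · pCO2 = 3.162×10^-2 × 2060×10^-6 atm = 6.51×10^-5 mol/L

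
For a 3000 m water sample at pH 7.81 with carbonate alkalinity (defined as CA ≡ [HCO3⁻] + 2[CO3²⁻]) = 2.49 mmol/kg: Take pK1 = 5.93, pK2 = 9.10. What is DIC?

DIC = 2.40 mmol/kg

CA = [HCO3⁻] + 2[CO3²⁻] = (α₁ + 2α₂)·DIC
At pH 7.81: [H⁺]/K1 = 10^-1.88 = 0.013183, K2/[H⁺] = 10^-1.29 = 0.051286
α₁ = 1/(1 + 0.013183 + 0.051286) = 1/1.0645 = 0.9394; α₂ = α₁·K2/[H⁺] = 0.04818
α₁ + 2α₂ = 1.0358
DIC = CA / (α₁ + 2α₂) = 2.49 / 1.0358 = 2.40 mmol/kg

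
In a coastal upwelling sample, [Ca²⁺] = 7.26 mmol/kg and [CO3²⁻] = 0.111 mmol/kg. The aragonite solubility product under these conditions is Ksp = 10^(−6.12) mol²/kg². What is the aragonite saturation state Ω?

Ksp = 10^(−6.12) = 7.586×10^-7
Ω = [Ca²⁺][CO3²⁻]/Ksp = (7.26×10^-3)(0.111×10^-3) / 7.586×10^-7 = 1.06

Ω = 1.06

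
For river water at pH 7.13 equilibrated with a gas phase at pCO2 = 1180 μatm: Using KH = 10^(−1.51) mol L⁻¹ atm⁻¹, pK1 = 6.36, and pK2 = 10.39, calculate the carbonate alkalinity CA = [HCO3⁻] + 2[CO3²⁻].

CA = 0.215 mmol/L

[CO2*] = KH · pCO2 = 10^(−1.51) × 1180×10^-6 = 3.647×10^-5 mol/L
α₀ = 1/(1 + K1/[H⁺] + K1K2/[H⁺]²) = 1/(1 + 10^+0.77 + 10^-2.49) = 0.1451
DIC = [CO2*]/α₀ = 3.647×10^-5 / 0.1451 = 0.2513 mmol/L
CA = (α₁ + 2α₂)·DIC = (0.8544 + 2×0.0004695) × 0.2513 = 0.215 mmol/L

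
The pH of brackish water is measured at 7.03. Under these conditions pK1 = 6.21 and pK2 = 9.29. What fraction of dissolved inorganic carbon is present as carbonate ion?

α₂ = 0.00475

α₂ = 1 / (1 + [H⁺]/K2 + [H⁺]²/(K1K2)) = 1 / (1 + 10^+2.26 + 10^+1.44)
   = 1 / (1 + 181.97 + 27.542) = 1/210.51 = 0.004750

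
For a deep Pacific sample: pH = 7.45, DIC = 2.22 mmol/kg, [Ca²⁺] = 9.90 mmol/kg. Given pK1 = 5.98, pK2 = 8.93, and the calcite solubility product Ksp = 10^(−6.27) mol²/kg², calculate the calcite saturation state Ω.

α₂ = 1 / (1 + [H⁺]/K2 + [H⁺]²/(K1K2)) = 1 / (1 + 10^+1.48 + 10^+0.01)
   = 1 / (1 + 30.200 + 1.0233) = 1/32.223 = 0.03103
[CO3²⁻] = α₂ × DIC = 0.03103 × 2.22 = 0.06890 mmol/kg
Ksp = 10^(−6.27) = 5.370×10^-7
Ω = [Ca²⁺][CO3²⁻]/Ksp = (9.90×10^-3)(6.890×10^-5) / 5.370×10^-7 = 1.27

Ω = 1.27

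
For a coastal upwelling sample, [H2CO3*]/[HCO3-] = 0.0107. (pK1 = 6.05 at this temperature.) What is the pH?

From K1 = [H⁺][HCO3-]/[H2CO3*]:  pH = pK1 − log₁₀([H2CO3*]/[HCO3-])
log₁₀(0.0107) = -1.971
pH = 6.05 − (-1.971) = 8.02

pH = 8.02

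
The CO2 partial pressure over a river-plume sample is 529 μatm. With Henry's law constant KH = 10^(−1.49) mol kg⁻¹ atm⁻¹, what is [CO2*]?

[CO2*] = 17.1 μmol/kg

KH = 10^(−1.49) = 3.236×10^-2 mol kg⁻¹ atm⁻¹
[CO2*] = KH · pCO2 = 3.236×10^-2 × 529×10^-6 atm = 1.71×10^-5 mol/kg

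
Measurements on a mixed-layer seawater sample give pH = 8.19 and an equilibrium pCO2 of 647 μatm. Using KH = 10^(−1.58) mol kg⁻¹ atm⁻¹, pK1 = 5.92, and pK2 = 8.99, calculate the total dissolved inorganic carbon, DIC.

[CO2*] = KH · pCO2 = 10^(−1.58) × 647×10^-6 = 1.702×10^-5 mol/kg
α₀ = 1/(1 + K1/[H⁺] + K1K2/[H⁺]²) = 1/(1 + 10^+2.27 + 10^+1.47) = 0.004614
DIC = [CO2*]/α₀ = 1.702×10^-5 / 0.004614 = 3.69 mmol/kg

DIC = 3.69 mmol/kg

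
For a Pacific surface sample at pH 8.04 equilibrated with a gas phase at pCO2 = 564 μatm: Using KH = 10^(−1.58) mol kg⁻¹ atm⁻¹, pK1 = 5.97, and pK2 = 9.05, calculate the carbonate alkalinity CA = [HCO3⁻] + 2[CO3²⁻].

[CO2*] = KH · pCO2 = 10^(−1.58) × 564×10^-6 = 1.483×10^-5 mol/kg
α₀ = 1/(1 + K1/[H⁺] + K1K2/[H⁺]²) = 1/(1 + 10^+2.07 + 10^+1.06) = 0.007694
DIC = [CO2*]/α₀ = 1.483×10^-5 / 0.007694 = 1.928 mmol/kg
CA = (α₁ + 2α₂)·DIC = (0.9040 + 2×0.08834) × 1.928 = 2.08 mmol/kg

CA = 2.08 mmol/kg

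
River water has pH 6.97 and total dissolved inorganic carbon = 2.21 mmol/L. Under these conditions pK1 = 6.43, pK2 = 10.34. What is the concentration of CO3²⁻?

[CO3²⁻] = 0.731 μmol/L

α₂ = 1 / (1 + [H⁺]/K2 + [H⁺]²/(K1K2)) = 1 / (1 + 10^+3.37 + 10^+2.83)
   = 1 / (1 + 2344.2 + 676.08) = 1/3021.3 = 0.0003310
[CO3²⁻] = α₂ × DIC = 0.0003310 × 2.21 = 0.000731 mmol/L = 0.731 μmol/L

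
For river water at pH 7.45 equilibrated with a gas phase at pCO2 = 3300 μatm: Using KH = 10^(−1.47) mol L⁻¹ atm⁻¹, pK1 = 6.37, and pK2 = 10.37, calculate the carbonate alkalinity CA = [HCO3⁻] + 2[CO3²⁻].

CA = 1.35 mmol/L

[CO2*] = KH · pCO2 = 10^(−1.47) × 3300×10^-6 = 1.118×10^-4 mol/L
α₀ = 1/(1 + K1/[H⁺] + K1K2/[H⁺]²) = 1/(1 + 10^+1.08 + 10^-1.84) = 0.07670
DIC = [CO2*]/α₀ = 1.118×10^-4 / 0.07670 = 1.458 mmol/L
CA = (α₁ + 2α₂)·DIC = (0.9222 + 2×0.001109) × 1.458 = 1.35 mmol/L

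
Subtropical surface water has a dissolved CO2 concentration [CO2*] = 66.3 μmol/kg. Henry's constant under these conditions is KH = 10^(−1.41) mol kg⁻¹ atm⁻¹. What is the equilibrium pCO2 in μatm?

KH = 10^(−1.41) = 3.890×10^-2 mol kg⁻¹ atm⁻¹
pCO2 = [CO2*]/KH = 66.3×10^-6 / 3.890×10^-2 = 1.70×10^-3 atm = 1700 μatm

pCO2 = 1700 μatm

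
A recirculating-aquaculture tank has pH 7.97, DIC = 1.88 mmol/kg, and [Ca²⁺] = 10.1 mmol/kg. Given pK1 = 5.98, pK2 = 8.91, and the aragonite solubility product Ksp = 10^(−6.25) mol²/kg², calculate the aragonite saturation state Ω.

Ω = 3.45

α₂ = 1 / (1 + [H⁺]/K2 + [H⁺]²/(K1K2)) = 1 / (1 + 10^+0.94 + 10^-1.05)
   = 1 / (1 + 8.7096 + 0.089125) = 1/9.7988 = 0.1021
[CO3²⁻] = α₂ × DIC = 0.1021 × 1.88 = 0.1919 mmol/kg
Ksp = 10^(−6.25) = 5.623×10^-7
Ω = [Ca²⁺][CO3²⁻]/Ksp = (10.1×10^-3)(1.919×10^-4) / 5.623×10^-7 = 3.45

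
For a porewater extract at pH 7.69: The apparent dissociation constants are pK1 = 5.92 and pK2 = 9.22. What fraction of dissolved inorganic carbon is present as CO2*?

α₀ = 0.0162

α₀ = 1 / (1 + K1/[H⁺] + K1K2/[H⁺]²) = 1 / (1 + 10^+1.77 + 10^+0.24)
   = 1 / (1 + 58.884 + 1.7378) = 1/61.622 = 0.01623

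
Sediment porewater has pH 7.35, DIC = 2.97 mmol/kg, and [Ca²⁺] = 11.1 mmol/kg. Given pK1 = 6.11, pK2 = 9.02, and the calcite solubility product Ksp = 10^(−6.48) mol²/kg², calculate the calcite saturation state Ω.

Ω = 1.97

α₂ = 1 / (1 + [H⁺]/K2 + [H⁺]²/(K1K2)) = 1 / (1 + 10^+1.67 + 10^+0.43)
   = 1 / (1 + 46.774 + 2.6915) = 1/50.465 = 0.01982
[CO3²⁻] = α₂ × DIC = 0.01982 × 2.97 = 0.05885 mmol/kg
Ksp = 10^(−6.48) = 3.311×10^-7
Ω = [Ca²⁺][CO3²⁻]/Ksp = (11.1×10^-3)(5.885×10^-5) / 3.311×10^-7 = 1.97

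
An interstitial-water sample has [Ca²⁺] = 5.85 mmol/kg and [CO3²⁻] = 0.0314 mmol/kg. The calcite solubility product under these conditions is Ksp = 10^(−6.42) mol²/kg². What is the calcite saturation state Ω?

Ksp = 10^(−6.42) = 3.802×10^-7
Ω = [Ca²⁺][CO3²⁻]/Ksp = (5.85×10^-3)(0.0314×10^-3) / 3.802×10^-7 = 0.483

Ω = 0.483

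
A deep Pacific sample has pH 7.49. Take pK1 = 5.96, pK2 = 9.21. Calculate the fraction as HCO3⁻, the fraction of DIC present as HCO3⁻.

α₁ = 0.954

α₁ = 1 / (1 + [H⁺]/K1 + K2/[H⁺]) = 1 / (1 + 10^-1.53 + 10^-1.72)
   = 1 / (1 + 0.029512 + 0.019055) = 1/1.0486 = 0.9537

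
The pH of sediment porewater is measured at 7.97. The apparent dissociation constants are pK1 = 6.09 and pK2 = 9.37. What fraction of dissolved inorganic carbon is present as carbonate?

α₂ = 1 / (1 + [H⁺]/K2 + [H⁺]²/(K1K2)) = 1 / (1 + 10^+1.40 + 10^-0.48)
   = 1 / (1 + 25.119 + 0.33113) = 1/26.450 = 0.03781

α₂ = 0.0378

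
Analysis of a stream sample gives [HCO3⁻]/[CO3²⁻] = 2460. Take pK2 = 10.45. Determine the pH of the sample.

From K2 = [H⁺][CO3²⁻]/[HCO3⁻]:  pH = pK2 − log₁₀([HCO3⁻]/[CO3²⁻])
log₁₀(2460) = +3.391
pH = 10.45 − (+3.391) = 7.06

pH = 7.06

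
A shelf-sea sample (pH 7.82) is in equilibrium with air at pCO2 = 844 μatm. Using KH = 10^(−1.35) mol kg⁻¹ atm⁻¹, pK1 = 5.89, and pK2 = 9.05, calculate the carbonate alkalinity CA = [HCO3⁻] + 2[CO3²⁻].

[CO2*] = KH · pCO2 = 10^(−1.35) × 844×10^-6 = 3.770×10^-5 mol/kg
α₀ = 1/(1 + K1/[H⁺] + K1K2/[H⁺]²) = 1/(1 + 10^+1.93 + 10^+0.70) = 0.01097
DIC = [CO2*]/α₀ = 3.770×10^-5 / 0.01097 = 3.435 mmol/kg
CA = (α₁ + 2α₂)·DIC = (0.9340 + 2×0.05500) × 3.435 = 3.59 mmol/kg

CA = 3.59 mmol/kg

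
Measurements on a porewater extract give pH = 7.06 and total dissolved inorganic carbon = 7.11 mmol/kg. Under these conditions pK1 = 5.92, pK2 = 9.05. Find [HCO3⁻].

[HCO3⁻] = 6.57 mmol/kg

α₁ = 1 / (1 + [H⁺]/K1 + K2/[H⁺]) = 1 / (1 + 10^-1.14 + 10^-1.99)
   = 1 / (1 + 0.072444 + 0.010233) = 1/1.0827 = 0.9236
[HCO3⁻] = α₁ × DIC = 0.9236 × 7.11 = 6.57 mmol/kg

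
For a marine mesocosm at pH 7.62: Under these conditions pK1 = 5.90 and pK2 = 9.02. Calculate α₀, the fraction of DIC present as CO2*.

α₀ = 1 / (1 + K1/[H⁺] + K1K2/[H⁺]²) = 1 / (1 + 10^+1.72 + 10^+0.32)
   = 1 / (1 + 52.481 + 2.0893) = 1/55.570 = 0.01800

α₀ = 0.0180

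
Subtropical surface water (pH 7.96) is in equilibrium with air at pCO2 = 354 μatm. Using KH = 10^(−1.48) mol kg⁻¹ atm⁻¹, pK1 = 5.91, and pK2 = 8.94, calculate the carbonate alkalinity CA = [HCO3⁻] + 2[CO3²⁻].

[CO2*] = KH · pCO2 = 10^(−1.48) × 354×10^-6 = 1.172×10^-5 mol/kg
α₀ = 1/(1 + K1/[H⁺] + K1K2/[H⁺]²) = 1/(1 + 10^+2.05 + 10^+1.07) = 0.008003
DIC = [CO2*]/α₀ = 1.172×10^-5 / 0.008003 = 1.465 mmol/kg
CA = (α₁ + 2α₂)·DIC = (0.8980 + 2×0.09403) × 1.465 = 1.59 mmol/kg

CA = 1.59 mmol/kg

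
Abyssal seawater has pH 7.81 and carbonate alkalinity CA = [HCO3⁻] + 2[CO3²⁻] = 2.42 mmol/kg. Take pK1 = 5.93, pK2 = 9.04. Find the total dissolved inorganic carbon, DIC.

CA = [HCO3⁻] + 2[CO3²⁻] = (α₁ + 2α₂)·DIC
At pH 7.81: [H⁺]/K1 = 10^-1.88 = 0.013183, K2/[H⁺] = 10^-1.23 = 0.058884
α₁ = 1/(1 + 0.013183 + 0.058884) = 1/1.0721 = 0.9328; α₂ = α₁·K2/[H⁺] = 0.05493
α₁ + 2α₂ = 1.0426
DIC = CA / (α₁ + 2α₂) = 2.42 / 1.0426 = 2.32 mmol/kg

DIC = 2.32 mmol/kg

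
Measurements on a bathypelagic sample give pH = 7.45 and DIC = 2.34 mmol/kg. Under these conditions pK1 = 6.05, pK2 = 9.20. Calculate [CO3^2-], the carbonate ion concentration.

[CO3²⁻] = 0.0393 mmol/kg

α₂ = 1 / (1 + [H⁺]/K2 + [H⁺]²/(K1K2)) = 1 / (1 + 10^+1.75 + 10^+0.35)
   = 1 / (1 + 56.234 + 2.2387) = 1/59.473 = 0.01681
[CO3²⁻] = α₂ × DIC = 0.01681 × 2.34 = 0.0393 mmol/kg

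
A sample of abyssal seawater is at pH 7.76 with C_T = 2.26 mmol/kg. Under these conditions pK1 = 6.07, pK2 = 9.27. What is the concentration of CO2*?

[CO2*] = 0.0439 mmol/kg

α₀ = 1 / (1 + K1/[H⁺] + K1K2/[H⁺]²) = 1 / (1 + 10^+1.69 + 10^+0.18)
   = 1 / (1 + 48.978 + 1.5136) = 1/51.491 = 0.01942
[CO2*] = α₀ × DIC = 0.01942 × 2.26 = 0.0439 mmol/kg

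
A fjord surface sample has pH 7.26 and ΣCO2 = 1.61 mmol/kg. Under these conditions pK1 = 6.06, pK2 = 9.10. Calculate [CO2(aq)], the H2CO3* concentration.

α₀ = 1 / (1 + K1/[H⁺] + K1K2/[H⁺]²) = 1 / (1 + 10^+1.20 + 10^-0.64)
   = 1 / (1 + 15.849 + 0.22909) = 1/17.078 = 0.05855
[CO2*] = α₀ × DIC = 0.05855 × 1.61 = 0.0943 mmol/kg

[CO2*] = 0.0943 mmol/kg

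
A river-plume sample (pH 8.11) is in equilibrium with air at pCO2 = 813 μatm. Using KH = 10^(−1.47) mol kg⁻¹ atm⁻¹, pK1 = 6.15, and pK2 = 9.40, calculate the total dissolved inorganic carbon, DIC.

[CO2*] = KH · pCO2 = 10^(−1.47) × 813×10^-6 = 2.755×10^-5 mol/kg
α₀ = 1/(1 + K1/[H⁺] + K1K2/[H⁺]²) = 1/(1 + 10^+1.96 + 10^+0.67) = 0.01032
DIC = [CO2*]/α₀ = 2.755×10^-5 / 0.01032 = 2.67 mmol/kg

DIC = 2.67 mmol/kg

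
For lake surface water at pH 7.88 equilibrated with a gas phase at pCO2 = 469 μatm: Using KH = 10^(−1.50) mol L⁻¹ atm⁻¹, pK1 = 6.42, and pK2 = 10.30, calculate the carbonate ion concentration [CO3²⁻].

[CO2*] = KH · pCO2 = 10^(−1.50) × 469×10^-6 = 1.483×10^-5 mol/L
α₀ = 1/(1 + K1/[H⁺] + K1K2/[H⁺]²) = 1/(1 + 10^+1.46 + 10^-0.96) = 0.03339
DIC = [CO2*]/α₀ = 1.483×10^-5 / 0.03339 = 0.4442 mmol/L
[CO3²⁻] = α₂·DIC; α₂ = 0.003661, so [CO3²⁻] = 0.003661 × 0.4442 = 0.00163 mmol/L = 1.63 μmol/L

[CO3²⁻] = 1.63 μmol/L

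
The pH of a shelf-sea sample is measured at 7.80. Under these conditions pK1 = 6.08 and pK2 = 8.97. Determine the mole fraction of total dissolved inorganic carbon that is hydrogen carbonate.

α₁ = 0.920

α₁ = 1 / (1 + [H⁺]/K1 + K2/[H⁺]) = 1 / (1 + 10^-1.72 + 10^-1.17)
   = 1 / (1 + 0.019055 + 0.067608) = 1/1.0867 = 0.9202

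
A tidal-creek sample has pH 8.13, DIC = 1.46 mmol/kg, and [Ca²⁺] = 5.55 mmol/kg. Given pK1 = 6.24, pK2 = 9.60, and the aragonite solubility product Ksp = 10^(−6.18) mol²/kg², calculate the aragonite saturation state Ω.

α₂ = 1 / (1 + [H⁺]/K2 + [H⁺]²/(K1K2)) = 1 / (1 + 10^+1.47 + 10^-0.42)
   = 1 / (1 + 29.512 + 0.38019) = 1/30.892 = 0.03237
[CO3²⁻] = α₂ × DIC = 0.03237 × 1.46 = 0.04726 mmol/kg
Ksp = 10^(−6.18) = 6.607×10^-7
Ω = [Ca²⁺][CO3²⁻]/Ksp = (5.55×10^-3)(4.726×10^-5) / 6.607×10^-7 = 0.397

Ω = 0.397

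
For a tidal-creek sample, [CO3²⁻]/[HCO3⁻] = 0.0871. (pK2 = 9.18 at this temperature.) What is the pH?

From K2 = [H⁺][CO3²⁻]/[HCO3⁻]:  pH = pK2 + log₁₀([CO3²⁻]/[HCO3⁻])
log₁₀(0.0871) = -1.060
pH = 9.18 + (-1.060) = 8.12

pH = 8.12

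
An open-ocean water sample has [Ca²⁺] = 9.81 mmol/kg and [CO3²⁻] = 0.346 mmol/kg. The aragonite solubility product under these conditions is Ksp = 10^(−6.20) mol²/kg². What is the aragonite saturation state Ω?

Ksp = 10^(−6.20) = 6.310×10^-7
Ω = [Ca²⁺][CO3²⁻]/Ksp = (9.81×10^-3)(0.346×10^-3) / 6.310×10^-7 = 5.38

Ω = 5.38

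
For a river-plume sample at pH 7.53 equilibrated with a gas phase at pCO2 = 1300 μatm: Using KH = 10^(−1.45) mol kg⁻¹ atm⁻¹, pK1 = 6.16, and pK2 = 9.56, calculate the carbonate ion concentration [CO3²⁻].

[CO3²⁻] = 10.1 μmol/kg

[CO2*] = KH · pCO2 = 10^(−1.45) × 1300×10^-6 = 4.613×10^-5 mol/kg
α₀ = 1/(1 + K1/[H⁺] + K1K2/[H⁺]²) = 1/(1 + 10^+1.37 + 10^-0.66) = 0.04055
DIC = [CO2*]/α₀ = 4.613×10^-5 / 0.04055 = 1.138 mmol/kg
[CO3²⁻] = α₂·DIC; α₂ = 0.008871, so [CO3²⁻] = 0.008871 × 1.138 = 0.0101 mmol/kg = 10.1 μmol/kg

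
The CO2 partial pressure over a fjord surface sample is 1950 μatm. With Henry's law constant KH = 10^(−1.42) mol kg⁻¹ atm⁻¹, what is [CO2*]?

[CO2*] = 74.1 μmol/kg

KH = 10^(−1.42) = 3.802×10^-2 mol kg⁻¹ atm⁻¹
[CO2*] = KH · pCO2 = 3.802×10^-2 × 1950×10^-6 atm = 7.41×10^-5 mol/kg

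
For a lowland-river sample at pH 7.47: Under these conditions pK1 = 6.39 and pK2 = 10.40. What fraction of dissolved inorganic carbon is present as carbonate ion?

α₂ = 1 / (1 + [H⁺]/K2 + [H⁺]²/(K1K2)) = 1 / (1 + 10^+2.93 + 10^+1.85)
   = 1 / (1 + 851.14 + 70.795) = 1/922.93 = 0.001084

α₂ = 0.00108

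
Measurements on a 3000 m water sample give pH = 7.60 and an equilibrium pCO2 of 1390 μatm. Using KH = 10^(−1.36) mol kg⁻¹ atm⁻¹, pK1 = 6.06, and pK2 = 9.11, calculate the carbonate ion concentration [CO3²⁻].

[CO2*] = KH · pCO2 = 10^(−1.36) × 1390×10^-6 = 6.068×10^-5 mol/kg
α₀ = 1/(1 + K1/[H⁺] + K1K2/[H⁺]²) = 1/(1 + 10^+1.54 + 10^+0.03) = 0.02721
DIC = [CO2*]/α₀ = 6.068×10^-5 / 0.02721 = 2.230 mmol/kg
[CO3²⁻] = α₂·DIC; α₂ = 0.02916, so [CO3²⁻] = 0.02916 × 2.230 = 0.0650 mmol/kg

[CO3²⁻] = 0.0650 mmol/kg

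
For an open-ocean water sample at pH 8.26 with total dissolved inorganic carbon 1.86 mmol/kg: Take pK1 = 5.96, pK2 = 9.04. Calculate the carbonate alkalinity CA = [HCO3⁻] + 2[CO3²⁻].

CA = [HCO3⁻] + 2[CO3²⁻] = (α₁ + 2α₂)·DIC
At pH 8.26: [H⁺]/K1 = 10^-2.30 = 0.0050119, K2/[H⁺] = 10^-0.78 = 0.16596
α₁ = 1/(1 + 0.0050119 + 0.16596) = 1/1.1710 = 0.8540; α₂ = α₁·K2/[H⁺] = 0.1417
α₁ + 2α₂ = 1.1374
CA = 1.1374 × 1.86 = 2.12 mmol/kg

CA = 2.12 mmol/kg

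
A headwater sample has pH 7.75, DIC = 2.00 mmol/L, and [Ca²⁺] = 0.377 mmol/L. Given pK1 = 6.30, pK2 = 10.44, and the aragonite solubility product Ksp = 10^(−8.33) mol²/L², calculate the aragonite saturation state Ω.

Ω = 0.317

α₂ = 1 / (1 + [H⁺]/K2 + [H⁺]²/(K1K2)) = 1 / (1 + 10^+2.69 + 10^+1.24)
   = 1 / (1 + 489.78 + 17.378) = 1/508.16 = 0.001968
[CO3²⁻] = α₂ × DIC = 0.001968 × 2.00 = 0.003936 mmol/L = 3.936 μmol/L
Ksp = 10^(−8.33) = 4.677×10^-9
Ω = [Ca²⁺][CO3²⁻]/Ksp = (0.377×10^-3)(3.936×10^-6) / 4.677×10^-9 = 0.317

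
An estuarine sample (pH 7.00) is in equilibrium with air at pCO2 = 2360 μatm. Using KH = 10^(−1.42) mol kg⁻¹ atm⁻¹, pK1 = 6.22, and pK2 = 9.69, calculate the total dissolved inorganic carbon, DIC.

[CO2*] = KH · pCO2 = 10^(−1.42) × 2360×10^-6 = 8.972×10^-5 mol/kg
α₀ = 1/(1 + K1/[H⁺] + K1K2/[H⁺]²) = 1/(1 + 10^+0.78 + 10^-1.91) = 0.1421
DIC = [CO2*]/α₀ = 8.972×10^-5 / 0.1421 = 0.631 mmol/kg

DIC = 0.631 mmol/kg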